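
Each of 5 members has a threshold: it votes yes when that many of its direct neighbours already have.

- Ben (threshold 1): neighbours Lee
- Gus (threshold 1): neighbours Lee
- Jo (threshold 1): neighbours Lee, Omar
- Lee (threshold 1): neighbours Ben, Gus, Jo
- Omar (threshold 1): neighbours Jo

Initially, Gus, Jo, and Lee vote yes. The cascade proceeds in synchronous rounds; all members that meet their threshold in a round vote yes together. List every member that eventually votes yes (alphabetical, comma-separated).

Round 1 — Gus, Jo, Lee vote yes (initial).
Round 2 — checking thresholds:
  Ben: 1 of 1 neighbours ≥ 1, votes yes.
  Omar: 1 of 1 neighbours ≥ 1, votes yes.
Round 3 — no new yes votes; cascade stops.

Ben, Gus, Jo, Lee, Omar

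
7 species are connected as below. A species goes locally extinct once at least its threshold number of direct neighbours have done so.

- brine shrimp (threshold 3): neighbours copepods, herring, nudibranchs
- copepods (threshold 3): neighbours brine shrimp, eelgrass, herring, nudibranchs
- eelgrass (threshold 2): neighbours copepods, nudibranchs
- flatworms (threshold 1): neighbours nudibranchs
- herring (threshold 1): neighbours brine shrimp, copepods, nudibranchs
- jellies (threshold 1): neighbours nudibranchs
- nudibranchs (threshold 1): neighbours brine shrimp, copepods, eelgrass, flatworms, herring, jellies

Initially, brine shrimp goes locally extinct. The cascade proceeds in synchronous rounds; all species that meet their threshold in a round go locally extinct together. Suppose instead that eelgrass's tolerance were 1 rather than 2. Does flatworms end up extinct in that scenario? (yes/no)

With eelgrass's tolerance at 1:
Round 1 — brine shrimp goes locally extinct (initial).
Round 2 — checking thresholds:
  copepods: 1 of 4 neighbours < 3, below threshold.
  herring: 1 of 3 neighbours ≥ 1, goes locally extinct.
  nudibranchs: 1 of 6 neighbours ≥ 1, goes locally extinct.
Round 3 — checking thresholds:
  copepods: 3 of 4 neighbours ≥ 3, goes locally extinct.
  eelgrass: 1 of 2 neighbours ≥ 1, goes locally extinct.
  flatworms: 1 of 1 neighbours ≥ 1, goes locally extinct.
  jellies: 1 of 1 neighbours ≥ 1, goes locally extinct.
Round 4 — no new extinctions; cascade stops.

yes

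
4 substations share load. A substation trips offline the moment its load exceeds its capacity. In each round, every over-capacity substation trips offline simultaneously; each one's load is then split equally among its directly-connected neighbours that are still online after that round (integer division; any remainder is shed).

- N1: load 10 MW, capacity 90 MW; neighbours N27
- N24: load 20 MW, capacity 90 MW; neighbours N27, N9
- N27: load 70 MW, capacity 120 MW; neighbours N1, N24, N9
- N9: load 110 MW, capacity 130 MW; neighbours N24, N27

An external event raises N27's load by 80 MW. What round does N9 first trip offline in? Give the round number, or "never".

2

Round 1 — N27 at 150 > 120. N27 trips offline.
  N27 sheds 150 MW to N1, N24, N9: 50 each.
    N1: 10+50 = 60 ≤ 90
    N24: 20+50 = 70 ≤ 90
    N9: 110+50 = 160 > 130
Round 2 — N9 trips offline.
  N9 sheds 160 MW to N24: 160 each.
    N24: 70+160 = 230 > 90
Round 3 — N24 trips offline.
  N24 sheds 230 MW: no online neighbours, lost.
No further trips.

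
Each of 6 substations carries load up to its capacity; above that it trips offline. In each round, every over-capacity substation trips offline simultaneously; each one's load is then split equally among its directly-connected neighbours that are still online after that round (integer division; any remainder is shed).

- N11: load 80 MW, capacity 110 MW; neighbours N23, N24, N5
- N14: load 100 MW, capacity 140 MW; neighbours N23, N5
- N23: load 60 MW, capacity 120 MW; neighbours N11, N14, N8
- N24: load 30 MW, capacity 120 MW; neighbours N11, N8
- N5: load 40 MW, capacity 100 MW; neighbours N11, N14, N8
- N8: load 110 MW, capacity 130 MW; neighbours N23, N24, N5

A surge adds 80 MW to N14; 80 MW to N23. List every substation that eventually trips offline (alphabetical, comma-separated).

N11, N14, N23, N24, N5, N8

Round 1 — N14 at 180 > 140; N23 at 140 > 120. N14, N23 trip offline.
  N14 sheds 180 MW to N5: 180 each.
    N5: 40+180 = 220 > 100
  N23 sheds 140 MW to N11, N8: 70 each.
    N11: 80+70 = 150 > 110
    N8: 110+70 = 180 > 130
Round 2 — N11, N5, N8 trip offline.
  N11 sheds 150 MW to N24: 150 each.
    N24: 30+150 = 180 > 120
  N5 sheds 220 MW: no online neighbours, lost.
  N8 sheds 180 MW to N24: 180 each.
    N24: 180+180 = 360 > 120
Round 3 — N24 trips offline.
  N24 sheds 360 MW: no online neighbours, lost.
No further trips.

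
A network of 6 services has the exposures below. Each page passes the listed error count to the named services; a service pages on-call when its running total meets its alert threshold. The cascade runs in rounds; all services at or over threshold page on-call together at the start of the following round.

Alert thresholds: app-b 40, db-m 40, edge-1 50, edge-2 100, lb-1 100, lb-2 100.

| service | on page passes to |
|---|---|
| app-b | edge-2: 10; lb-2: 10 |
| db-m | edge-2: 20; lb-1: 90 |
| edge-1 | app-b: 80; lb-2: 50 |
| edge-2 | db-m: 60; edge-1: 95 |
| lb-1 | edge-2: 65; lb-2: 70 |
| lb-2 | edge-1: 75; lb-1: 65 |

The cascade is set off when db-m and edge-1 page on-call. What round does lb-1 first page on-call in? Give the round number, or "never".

Round 1 — db-m, edge-1 page on-call (initial).
  app-b: +80 → 80 ≥ 40
  edge-2: +20 → 20 < 100
  lb-1: +90 → 90 < 100
  lb-2: +50 → 50 < 100
Round 2 — app-b pages on-call.
  edge-2: +10 → 30 < 100
  lb-2: +10 → 60 < 100
No further pages.

never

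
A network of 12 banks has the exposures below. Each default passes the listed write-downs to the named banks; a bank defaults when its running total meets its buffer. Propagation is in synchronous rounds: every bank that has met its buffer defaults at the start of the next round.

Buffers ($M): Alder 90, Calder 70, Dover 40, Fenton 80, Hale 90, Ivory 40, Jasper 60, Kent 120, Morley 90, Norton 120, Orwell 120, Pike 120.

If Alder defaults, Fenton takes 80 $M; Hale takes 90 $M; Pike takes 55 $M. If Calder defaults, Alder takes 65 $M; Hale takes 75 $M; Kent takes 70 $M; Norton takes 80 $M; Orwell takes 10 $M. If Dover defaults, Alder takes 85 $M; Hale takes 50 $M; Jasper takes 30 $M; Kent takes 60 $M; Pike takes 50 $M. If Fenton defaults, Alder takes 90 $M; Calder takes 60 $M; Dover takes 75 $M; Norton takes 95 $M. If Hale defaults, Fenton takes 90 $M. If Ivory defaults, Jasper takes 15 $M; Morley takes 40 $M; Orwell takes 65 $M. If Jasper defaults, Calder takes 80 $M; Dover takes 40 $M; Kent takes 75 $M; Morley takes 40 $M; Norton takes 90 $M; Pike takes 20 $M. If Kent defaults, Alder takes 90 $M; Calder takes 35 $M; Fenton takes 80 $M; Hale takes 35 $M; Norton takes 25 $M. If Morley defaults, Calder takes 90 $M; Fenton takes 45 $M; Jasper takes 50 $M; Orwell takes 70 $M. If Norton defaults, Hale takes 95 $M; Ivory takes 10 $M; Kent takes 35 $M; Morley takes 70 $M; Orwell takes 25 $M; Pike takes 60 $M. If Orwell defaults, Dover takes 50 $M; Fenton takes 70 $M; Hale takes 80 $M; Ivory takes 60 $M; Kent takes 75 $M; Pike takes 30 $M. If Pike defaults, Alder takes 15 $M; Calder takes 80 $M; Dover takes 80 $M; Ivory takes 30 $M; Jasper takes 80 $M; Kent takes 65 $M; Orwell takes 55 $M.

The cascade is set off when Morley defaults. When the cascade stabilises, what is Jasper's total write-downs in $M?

50

Round 1 — Morley defaults (initial).
  Calder: +90 → 90 ≥ 70
  Fenton: +45 → 45 < 80
  Jasper: +50 → 50 < 60
  Orwell: +70 → 70 < 120
Round 2 — Calder defaults.
  Alder: +65 → 65 < 90
  Hale: +75 → 75 < 90
  Kent: +70 → 70 < 120
  Norton: +80 → 80 < 120
  Orwell: +10 → 80 < 120
No further defaults.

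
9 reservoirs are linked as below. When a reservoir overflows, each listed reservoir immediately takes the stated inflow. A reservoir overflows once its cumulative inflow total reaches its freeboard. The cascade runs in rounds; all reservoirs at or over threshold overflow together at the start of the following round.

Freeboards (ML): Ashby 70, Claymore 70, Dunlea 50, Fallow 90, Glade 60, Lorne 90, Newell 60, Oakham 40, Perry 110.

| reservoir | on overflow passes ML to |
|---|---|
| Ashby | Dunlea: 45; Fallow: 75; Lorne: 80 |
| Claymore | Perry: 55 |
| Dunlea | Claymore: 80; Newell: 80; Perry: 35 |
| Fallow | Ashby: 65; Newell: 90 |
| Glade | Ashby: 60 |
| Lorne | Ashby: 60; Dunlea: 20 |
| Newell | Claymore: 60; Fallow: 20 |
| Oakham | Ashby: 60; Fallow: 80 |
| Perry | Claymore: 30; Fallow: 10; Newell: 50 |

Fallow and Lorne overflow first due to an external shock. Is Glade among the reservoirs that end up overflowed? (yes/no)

Round 1 — Fallow, Lorne overflow (initial).
  Ashby: +65+60 → 125 ≥ 70
  Dunlea: +20 → 20 < 50
  Newell: +90 → 90 ≥ 60
Round 2 — Ashby, Newell overflow.
  Claymore: +60 → 60 < 70
  Dunlea: +45 → 65 ≥ 50
Round 3 — Dunlea overflows.
  Claymore: +80 → 140 ≥ 70
  Perry: +35 → 35 < 110
Round 4 — Claymore overflows.
  Perry: +55 → 90 < 110
No further overflows.

no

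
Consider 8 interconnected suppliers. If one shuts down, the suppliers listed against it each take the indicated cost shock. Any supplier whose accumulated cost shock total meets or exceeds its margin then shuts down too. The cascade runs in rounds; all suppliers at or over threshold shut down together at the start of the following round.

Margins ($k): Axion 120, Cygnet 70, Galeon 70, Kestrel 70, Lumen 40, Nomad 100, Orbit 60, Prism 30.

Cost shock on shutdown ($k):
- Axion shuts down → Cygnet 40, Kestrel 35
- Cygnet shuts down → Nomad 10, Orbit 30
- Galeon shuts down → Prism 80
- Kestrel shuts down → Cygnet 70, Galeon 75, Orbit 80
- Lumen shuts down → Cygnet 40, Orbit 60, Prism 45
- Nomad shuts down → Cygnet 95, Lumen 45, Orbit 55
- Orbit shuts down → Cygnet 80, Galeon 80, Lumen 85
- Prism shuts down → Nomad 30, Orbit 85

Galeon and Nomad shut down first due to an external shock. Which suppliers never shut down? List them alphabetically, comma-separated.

Round 1 — Galeon, Nomad shut down (initial).
  Cygnet: +95 → 95 ≥ 70
  Lumen: +45 → 45 ≥ 40
  Orbit: +55 → 55 < 60
  Prism: +80 → 80 ≥ 30
Round 2 — Cygnet, Lumen, Prism shut down.
  Orbit: +30+60+85 → 230 ≥ 60
Round 3 — Orbit shuts down.
No further shutdowns.

Axion, Kestrel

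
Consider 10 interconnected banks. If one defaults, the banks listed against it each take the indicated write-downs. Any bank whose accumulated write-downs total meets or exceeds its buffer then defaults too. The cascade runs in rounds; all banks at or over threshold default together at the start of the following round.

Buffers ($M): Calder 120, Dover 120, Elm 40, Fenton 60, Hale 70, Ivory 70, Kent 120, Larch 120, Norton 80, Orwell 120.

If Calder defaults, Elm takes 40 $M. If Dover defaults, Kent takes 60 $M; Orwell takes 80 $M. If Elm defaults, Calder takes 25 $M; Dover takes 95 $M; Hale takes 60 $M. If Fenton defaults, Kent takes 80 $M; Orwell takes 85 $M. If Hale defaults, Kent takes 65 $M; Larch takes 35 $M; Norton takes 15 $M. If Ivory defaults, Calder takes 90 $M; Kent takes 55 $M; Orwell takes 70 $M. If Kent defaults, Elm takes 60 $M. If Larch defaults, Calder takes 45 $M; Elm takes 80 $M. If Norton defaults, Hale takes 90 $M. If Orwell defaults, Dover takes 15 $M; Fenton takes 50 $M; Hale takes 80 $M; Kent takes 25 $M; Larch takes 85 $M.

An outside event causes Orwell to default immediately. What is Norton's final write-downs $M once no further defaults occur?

15

Round 1 — Orwell defaults (initial).
  Dover: +15 → 15 < 120
  Fenton: +50 → 50 < 60
  Hale: +80 → 80 ≥ 70
  Kent: +25 → 25 < 120
  Larch: +85 → 85 < 120
Round 2 — Hale defaults.
  Kent: +65 → 90 < 120
  Larch: +35 → 120 ≥ 120
  Norton: +15 → 15 < 80
Round 3 — Larch defaults.
  Calder: +45 → 45 < 120
  Elm: +80 → 80 ≥ 40
Round 4 — Elm defaults.
  Calder: +25 → 70 < 120
  Dover: +95 → 110 < 120
No further defaults.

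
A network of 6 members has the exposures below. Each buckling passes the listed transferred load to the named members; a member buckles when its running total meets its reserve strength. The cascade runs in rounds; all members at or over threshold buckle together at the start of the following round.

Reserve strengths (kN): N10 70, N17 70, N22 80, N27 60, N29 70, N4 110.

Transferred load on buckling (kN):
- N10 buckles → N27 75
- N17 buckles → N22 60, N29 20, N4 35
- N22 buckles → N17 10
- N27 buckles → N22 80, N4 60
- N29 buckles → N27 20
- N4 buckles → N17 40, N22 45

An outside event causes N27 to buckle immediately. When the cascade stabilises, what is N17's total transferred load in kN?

Round 1 — N27 buckles (initial).
  N22: +80 → 80 ≥ 80
  N4: +60 → 60 < 110
Round 2 — N22 buckles.
  N17: +10 → 10 < 70
No further bucklings.

10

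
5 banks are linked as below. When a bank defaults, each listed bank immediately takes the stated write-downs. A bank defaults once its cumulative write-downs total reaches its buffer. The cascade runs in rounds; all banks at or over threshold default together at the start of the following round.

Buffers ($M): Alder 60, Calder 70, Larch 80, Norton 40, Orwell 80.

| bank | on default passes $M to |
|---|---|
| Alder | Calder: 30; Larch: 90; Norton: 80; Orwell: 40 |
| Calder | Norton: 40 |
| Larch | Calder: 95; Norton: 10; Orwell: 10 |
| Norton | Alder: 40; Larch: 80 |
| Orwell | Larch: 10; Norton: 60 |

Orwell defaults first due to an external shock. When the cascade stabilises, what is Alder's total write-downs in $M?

40

Round 1 — Orwell defaults (initial).
  Larch: +10 → 10 < 80
  Norton: +60 → 60 ≥ 40
Round 2 — Norton defaults.
  Alder: +40 → 40 < 60
  Larch: +80 → 90 ≥ 80
Round 3 — Larch defaults.
  Calder: +95 → 95 ≥ 70
Round 4 — Calder defaults.
No further defaults.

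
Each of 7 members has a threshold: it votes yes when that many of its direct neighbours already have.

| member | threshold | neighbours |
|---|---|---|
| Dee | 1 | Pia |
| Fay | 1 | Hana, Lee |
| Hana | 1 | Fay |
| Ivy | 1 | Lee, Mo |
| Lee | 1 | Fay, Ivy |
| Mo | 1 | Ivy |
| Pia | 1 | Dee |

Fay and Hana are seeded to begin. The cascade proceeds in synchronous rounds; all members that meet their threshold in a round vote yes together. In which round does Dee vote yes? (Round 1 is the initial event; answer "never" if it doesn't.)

Round 1 — Fay, Hana vote yes (initial).
Round 2 — checking thresholds:
  Lee: 1 of 2 neighbours ≥ 1, votes yes.
Round 3 — checking thresholds:
  Ivy: 1 of 2 neighbours ≥ 1, votes yes.
Round 4 — checking thresholds:
  Mo: 1 of 1 neighbours ≥ 1, votes yes.
Round 5 — no new yes votes; cascade stops.

never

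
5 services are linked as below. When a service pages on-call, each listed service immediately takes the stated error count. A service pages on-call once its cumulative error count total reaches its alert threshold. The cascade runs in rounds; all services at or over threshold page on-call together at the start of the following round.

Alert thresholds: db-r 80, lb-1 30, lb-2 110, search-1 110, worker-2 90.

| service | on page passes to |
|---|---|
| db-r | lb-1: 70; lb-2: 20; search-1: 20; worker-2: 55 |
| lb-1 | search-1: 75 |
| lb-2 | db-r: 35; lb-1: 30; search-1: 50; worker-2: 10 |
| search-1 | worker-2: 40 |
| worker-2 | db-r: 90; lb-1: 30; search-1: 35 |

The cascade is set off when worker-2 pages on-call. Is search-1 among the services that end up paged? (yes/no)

Round 1 — worker-2 pages on-call (initial).
  db-r: +90 → 90 ≥ 80
  lb-1: +30 → 30 ≥ 30
  search-1: +35 → 35 < 110
Round 2 — db-r, lb-1 page on-call.
  lb-2: +20 → 20 < 110
  search-1: +20+75 → 130 ≥ 110
Round 3 — search-1 pages on-call.
No further pages.

yes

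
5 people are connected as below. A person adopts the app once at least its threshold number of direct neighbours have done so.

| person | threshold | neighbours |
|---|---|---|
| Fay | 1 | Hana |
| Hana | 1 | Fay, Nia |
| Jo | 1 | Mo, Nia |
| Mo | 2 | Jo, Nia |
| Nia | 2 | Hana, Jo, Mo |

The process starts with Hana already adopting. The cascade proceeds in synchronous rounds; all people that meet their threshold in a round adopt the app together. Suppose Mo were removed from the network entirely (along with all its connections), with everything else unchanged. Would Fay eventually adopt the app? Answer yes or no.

With Mo removed:
Round 1 — Hana adopts the app (initial).
Round 2 — checking thresholds:
  Fay: 1 of 1 neighbours ≥ 1, adopts the app.
  Nia: 1 of 2 neighbours < 2, holds.
Round 3 — no new adoptions; cascade stops.

yes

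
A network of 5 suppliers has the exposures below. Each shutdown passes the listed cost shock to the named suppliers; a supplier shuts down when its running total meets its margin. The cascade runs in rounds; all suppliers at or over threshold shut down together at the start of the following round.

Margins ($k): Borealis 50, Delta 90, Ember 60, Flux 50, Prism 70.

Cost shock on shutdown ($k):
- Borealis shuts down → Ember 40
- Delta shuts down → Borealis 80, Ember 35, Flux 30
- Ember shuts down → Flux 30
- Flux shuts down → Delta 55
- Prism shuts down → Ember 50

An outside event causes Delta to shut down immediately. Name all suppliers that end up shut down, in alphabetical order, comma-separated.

Borealis, Delta, Ember, Flux

Round 1 — Delta shuts down (initial).
  Borealis: +80 → 80 ≥ 50
  Ember: +35 → 35 < 60
  Flux: +30 → 30 < 50
Round 2 — Borealis shuts down.
  Ember: +40 → 75 ≥ 60
Round 3 — Ember shuts down.
  Flux: +30 → 60 ≥ 50
Round 4 — Flux shuts down.
No further shutdowns.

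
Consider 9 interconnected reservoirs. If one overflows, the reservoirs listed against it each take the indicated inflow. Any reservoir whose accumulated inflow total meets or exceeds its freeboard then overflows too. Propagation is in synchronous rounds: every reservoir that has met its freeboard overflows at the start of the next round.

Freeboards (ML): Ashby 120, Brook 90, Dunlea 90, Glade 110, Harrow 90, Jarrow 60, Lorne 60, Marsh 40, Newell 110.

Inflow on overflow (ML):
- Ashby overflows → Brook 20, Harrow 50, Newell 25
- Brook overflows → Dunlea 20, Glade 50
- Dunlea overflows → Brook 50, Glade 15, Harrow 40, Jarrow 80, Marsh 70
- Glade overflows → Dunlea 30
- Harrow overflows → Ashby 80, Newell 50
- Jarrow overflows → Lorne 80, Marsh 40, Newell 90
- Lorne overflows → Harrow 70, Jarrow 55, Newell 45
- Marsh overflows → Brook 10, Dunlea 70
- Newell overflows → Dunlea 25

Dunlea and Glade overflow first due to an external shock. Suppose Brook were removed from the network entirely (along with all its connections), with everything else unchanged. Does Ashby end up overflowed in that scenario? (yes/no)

With Brook removed:
Round 1 — Dunlea, Glade overflow (initial).
  Harrow: +40 → 40 < 90
  Jarrow: +80 → 80 ≥ 60
  Marsh: +70 → 70 ≥ 40
Round 2 — Jarrow, Marsh overflow.
  Lorne: +80 → 80 ≥ 60
  Newell: +90 → 90 < 110
Round 3 — Lorne overflows.
  Harrow: +70 → 110 ≥ 90
  Newell: +45 → 135 ≥ 110
Round 4 — Harrow, Newell overflow.
  Ashby: +80 → 80 < 120
No further overflows.

no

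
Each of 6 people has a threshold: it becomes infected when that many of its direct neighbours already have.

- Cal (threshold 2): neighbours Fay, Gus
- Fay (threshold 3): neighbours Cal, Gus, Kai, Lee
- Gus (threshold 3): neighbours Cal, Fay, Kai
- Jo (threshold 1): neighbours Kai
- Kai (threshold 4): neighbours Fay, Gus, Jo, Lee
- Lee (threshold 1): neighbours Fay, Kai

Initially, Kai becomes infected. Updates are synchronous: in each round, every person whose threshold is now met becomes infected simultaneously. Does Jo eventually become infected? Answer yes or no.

Round 1 — Kai becomes infected (initial).
Round 2 — checking thresholds:
  Fay: 1 of 4 neighbours < 3, holds.
  Gus: 1 of 3 neighbours < 3, holds.
  Jo: 1 of 1 neighbours ≥ 1, becomes infected.
  Lee: 1 of 2 neighbours ≥ 1, becomes infected.
Round 3 — no new infections; cascade stops.

yes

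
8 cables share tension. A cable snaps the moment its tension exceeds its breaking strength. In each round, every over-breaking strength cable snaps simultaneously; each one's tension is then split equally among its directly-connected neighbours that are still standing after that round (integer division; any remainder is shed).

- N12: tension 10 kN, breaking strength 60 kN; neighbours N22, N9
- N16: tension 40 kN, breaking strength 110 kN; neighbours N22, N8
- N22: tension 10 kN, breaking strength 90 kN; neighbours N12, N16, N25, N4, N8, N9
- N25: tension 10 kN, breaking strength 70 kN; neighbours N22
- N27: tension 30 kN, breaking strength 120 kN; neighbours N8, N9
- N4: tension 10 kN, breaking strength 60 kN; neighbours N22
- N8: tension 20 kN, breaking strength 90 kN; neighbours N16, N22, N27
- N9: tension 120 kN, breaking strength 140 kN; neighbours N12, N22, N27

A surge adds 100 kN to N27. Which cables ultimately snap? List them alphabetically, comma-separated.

Round 1 — N27 at 130 > 120. N27 snaps.
  N27 sheds 130 kN to N8, N9: 65 each.
    N8: 20+65 = 85 ≤ 90
    N9: 120+65 = 185 > 140
Round 2 — N9 snaps.
  N9 sheds 185 kN to N12, N22: 92 each (1 lost).
    N12: 10+92 = 102 > 60
    N22: 10+92 = 102 > 90
Round 3 — N12, N22 snap.
  N12 sheds 102 kN: no online neighbours, lost.
  N22 sheds 102 kN to N16, N25, N4, N8: 25 each (2 lost).
    N16: 40+25 = 65 ≤ 110
    N25: 10+25 = 35 ≤ 70
    N4: 10+25 = 35 ≤ 60
    N8: 85+25 = 110 > 90
Round 4 — N8 snaps.
  N8 sheds 110 kN to N16: 110 each.
    N16: 65+110 = 175 > 110
Round 5 — N16 snaps.
  N16 sheds 175 kN: no online neighbours, lost.
No further breaks.

N12, N16, N22, N27, N8, N9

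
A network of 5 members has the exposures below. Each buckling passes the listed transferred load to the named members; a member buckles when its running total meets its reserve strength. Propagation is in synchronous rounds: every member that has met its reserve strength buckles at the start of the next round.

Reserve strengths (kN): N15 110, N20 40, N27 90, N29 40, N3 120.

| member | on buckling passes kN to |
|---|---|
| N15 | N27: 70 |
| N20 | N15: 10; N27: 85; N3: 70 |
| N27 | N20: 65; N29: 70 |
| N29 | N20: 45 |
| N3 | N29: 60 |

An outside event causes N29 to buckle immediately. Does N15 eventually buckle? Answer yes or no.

no

Round 1 — N29 buckles (initial).
  N20: +45 → 45 ≥ 40
Round 2 — N20 buckles.
  N15: +10 → 10 < 110
  N27: +85 → 85 < 90
  N3: +70 → 70 < 120
No further bucklings.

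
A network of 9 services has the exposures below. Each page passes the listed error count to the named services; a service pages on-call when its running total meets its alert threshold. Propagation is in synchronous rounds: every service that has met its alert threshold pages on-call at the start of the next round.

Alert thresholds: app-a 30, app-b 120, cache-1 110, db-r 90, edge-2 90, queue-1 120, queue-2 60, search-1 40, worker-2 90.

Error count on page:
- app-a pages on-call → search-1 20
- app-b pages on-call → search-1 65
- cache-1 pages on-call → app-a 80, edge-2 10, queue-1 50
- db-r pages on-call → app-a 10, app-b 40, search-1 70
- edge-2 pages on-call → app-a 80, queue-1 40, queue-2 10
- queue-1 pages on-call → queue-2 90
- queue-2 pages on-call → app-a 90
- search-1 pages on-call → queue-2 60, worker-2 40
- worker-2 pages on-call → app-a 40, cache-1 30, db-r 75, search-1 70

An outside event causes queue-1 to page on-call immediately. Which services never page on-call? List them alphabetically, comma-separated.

app-b, cache-1, db-r, edge-2, search-1, worker-2

Round 1 — queue-1 pages on-call (initial).
  queue-2: +90 → 90 ≥ 60
Round 2 — queue-2 pages on-call.
  app-a: +90 → 90 ≥ 30
Round 3 — app-a pages on-call.
  search-1: +20 → 20 < 40
No further pages.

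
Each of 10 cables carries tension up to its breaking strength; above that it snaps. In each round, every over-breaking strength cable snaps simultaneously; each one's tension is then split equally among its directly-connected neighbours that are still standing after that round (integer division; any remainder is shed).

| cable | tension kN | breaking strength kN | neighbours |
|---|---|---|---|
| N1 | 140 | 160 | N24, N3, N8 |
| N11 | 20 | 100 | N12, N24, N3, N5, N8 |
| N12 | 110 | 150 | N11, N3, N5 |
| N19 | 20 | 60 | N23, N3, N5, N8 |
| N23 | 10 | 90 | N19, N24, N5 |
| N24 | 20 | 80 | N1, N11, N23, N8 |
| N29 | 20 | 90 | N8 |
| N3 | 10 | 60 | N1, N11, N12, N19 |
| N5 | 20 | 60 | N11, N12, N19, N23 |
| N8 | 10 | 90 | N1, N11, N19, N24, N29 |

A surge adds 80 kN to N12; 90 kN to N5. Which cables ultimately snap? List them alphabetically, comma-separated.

Round 1 — N12 at 190 > 150; N5 at 110 > 60. N12, N5 snap.
  N12 sheds 190 kN to N11, N3: 95 each.
    N11: 20+95 = 115 > 100
    N3: 10+95 = 105 > 60
  N5 sheds 110 kN to N11, N19, N23: 36 each (2 lost).
    N11: 115+36 = 151 > 100
    N19: 20+36 = 56 ≤ 60
    N23: 10+36 = 46 ≤ 90
Round 2 — N11, N3 snap.
  N11 sheds 151 kN to N24, N8: 75 each (1 lost).
    N24: 20+75 = 95 > 80
    N8: 10+75 = 85 ≤ 90
  N3 sheds 105 kN to N1, N19: 52 each (1 lost).
    N1: 140+52 = 192 > 160
    N19: 56+52 = 108 > 60
Round 3 — N1, N19, N24 snap.
  N1 sheds 192 kN to N8: 192 each.
    N8: 85+192 = 277 > 90
  N19 sheds 108 kN to N23, N8: 54 each.
    N23: 46+54 = 100 > 90
    N8: 277+54 = 331 > 90
  N24 sheds 95 kN to N23, N8: 47 each (1 lost).
    N23: 100+47 = 147 > 90
    N8: 331+47 = 378 > 90
Round 4 — N23, N8 snap.
  N23 sheds 147 kN: no online neighbours, lost.
  N8 sheds 378 kN to N29: 378 each.
    N29: 20+378 = 398 > 90
Round 5 — N29 snaps.
  N29 sheds 398 kN: no online neighbours, lost.
No further breaks.

N1, N11, N12, N19, N23, N24, N29, N3, N5, N8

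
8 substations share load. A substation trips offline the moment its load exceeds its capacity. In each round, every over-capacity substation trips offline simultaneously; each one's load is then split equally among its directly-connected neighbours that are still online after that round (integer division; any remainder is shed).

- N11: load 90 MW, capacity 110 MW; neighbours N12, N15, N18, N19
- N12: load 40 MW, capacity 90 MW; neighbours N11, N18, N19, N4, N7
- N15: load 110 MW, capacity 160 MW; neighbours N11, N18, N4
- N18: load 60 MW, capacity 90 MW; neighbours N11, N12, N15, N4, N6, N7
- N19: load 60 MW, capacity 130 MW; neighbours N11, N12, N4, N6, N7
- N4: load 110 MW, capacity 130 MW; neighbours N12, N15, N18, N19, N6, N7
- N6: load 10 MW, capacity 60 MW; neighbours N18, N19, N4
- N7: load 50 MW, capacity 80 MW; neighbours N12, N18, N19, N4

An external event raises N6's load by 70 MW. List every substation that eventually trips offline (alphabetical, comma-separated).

Round 1 — N6 at 80 > 60. N6 trips offline.
  N6 sheds 80 MW to N18, N19, N4: 26 each (2 lost).
    N18: 60+26 = 86 ≤ 90
    N19: 60+26 = 86 ≤ 130
    N4: 110+26 = 136 > 130
Round 2 — N4 trips offline.
  N4 sheds 136 MW to N12, N15, N18, N19, N7: 27 each (1 lost).
    N12: 40+27 = 67 ≤ 90
    N15: 110+27 = 137 ≤ 160
    N18: 86+27 = 113 > 90
    N19: 86+27 = 113 ≤ 130
    N7: 50+27 = 77 ≤ 80
Round 3 — N18 trips offline.
  N18 sheds 113 MW to N11, N12, N15, N7: 28 each (1 lost).
    N11: 90+28 = 118 > 110
    N12: 67+28 = 95 > 90
    N15: 137+28 = 165 > 160
    N7: 77+28 = 105 > 80
Round 4 — N11, N12, N15, N7 trip offline.
  N11 sheds 118 MW to N19: 118 each.
    N19: 113+118 = 231 > 130
  N12 sheds 95 MW to N19: 95 each.
    N19: 231+95 = 326 > 130
  N15 sheds 165 MW: no online neighbours, lost.
  N7 sheds 105 MW to N19: 105 each.
    N19: 326+105 = 431 > 130
Round 5 — N19 trips offline.
  N19 sheds 431 MW: no online neighbours, lost.
No further trips.

N11, N12, N15, N18, N19, N4, N6, N7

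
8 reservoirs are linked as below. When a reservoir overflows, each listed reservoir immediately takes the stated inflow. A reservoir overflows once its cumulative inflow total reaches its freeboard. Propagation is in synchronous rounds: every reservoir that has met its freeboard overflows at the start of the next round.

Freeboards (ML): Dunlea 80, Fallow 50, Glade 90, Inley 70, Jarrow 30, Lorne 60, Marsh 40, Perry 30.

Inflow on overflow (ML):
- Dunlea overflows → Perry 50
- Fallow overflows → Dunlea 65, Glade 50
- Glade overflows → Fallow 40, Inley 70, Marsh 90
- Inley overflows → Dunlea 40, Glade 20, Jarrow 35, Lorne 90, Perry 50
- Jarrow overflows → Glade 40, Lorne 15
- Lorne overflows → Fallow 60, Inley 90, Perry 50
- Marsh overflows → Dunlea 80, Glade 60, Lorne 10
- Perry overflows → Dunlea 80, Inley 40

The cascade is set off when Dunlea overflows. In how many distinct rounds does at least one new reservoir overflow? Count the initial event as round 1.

Round 1 — Dunlea overflows (initial).
  Perry: +50 → 50 ≥ 30
Round 2 — Perry overflows.
  Inley: +40 → 40 < 70
No further overflows.

2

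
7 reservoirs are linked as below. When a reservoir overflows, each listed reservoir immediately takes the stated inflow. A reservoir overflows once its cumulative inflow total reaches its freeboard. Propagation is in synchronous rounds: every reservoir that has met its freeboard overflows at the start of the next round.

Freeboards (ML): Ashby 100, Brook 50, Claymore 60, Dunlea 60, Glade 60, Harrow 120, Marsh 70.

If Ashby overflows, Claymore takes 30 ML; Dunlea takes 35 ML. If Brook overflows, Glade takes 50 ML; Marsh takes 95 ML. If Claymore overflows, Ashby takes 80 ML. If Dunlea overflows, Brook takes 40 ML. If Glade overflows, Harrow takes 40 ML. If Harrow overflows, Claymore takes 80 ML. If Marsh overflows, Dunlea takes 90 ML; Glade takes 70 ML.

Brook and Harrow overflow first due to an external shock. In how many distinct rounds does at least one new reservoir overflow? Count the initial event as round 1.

Round 1 — Brook, Harrow overflow (initial).
  Claymore: +80 → 80 ≥ 60
  Glade: +50 → 50 < 60
  Marsh: +95 → 95 ≥ 70
Round 2 — Claymore, Marsh overflow.
  Ashby: +80 → 80 < 100
  Dunlea: +90 → 90 ≥ 60
  Glade: +70 → 120 ≥ 60
Round 3 — Dunlea, Glade overflow.
No further overflows.

3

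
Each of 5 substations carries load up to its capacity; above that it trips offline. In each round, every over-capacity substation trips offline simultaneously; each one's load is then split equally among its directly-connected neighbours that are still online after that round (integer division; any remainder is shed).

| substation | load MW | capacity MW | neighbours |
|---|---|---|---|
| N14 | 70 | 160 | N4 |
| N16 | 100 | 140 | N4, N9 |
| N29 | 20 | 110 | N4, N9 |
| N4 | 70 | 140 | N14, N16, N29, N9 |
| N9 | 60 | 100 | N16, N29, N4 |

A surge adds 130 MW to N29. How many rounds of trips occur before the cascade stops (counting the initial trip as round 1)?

Round 1 — N29 at 150 > 110. N29 trips offline.
  N29 sheds 150 MW to N4, N9: 75 each.
    N4: 70+75 = 145 > 140
    N9: 60+75 = 135 > 100
Round 2 — N4, N9 trip offline.
  N4 sheds 145 MW to N14, N16: 72 each (1 lost).
    N14: 70+72 = 142 ≤ 160
    N16: 100+72 = 172 > 140
  N9 sheds 135 MW to N16: 135 each.
    N16: 172+135 = 307 > 140
Round 3 — N16 trips offline.
  N16 sheds 307 MW: no online neighbours, lost.
No further trips.

3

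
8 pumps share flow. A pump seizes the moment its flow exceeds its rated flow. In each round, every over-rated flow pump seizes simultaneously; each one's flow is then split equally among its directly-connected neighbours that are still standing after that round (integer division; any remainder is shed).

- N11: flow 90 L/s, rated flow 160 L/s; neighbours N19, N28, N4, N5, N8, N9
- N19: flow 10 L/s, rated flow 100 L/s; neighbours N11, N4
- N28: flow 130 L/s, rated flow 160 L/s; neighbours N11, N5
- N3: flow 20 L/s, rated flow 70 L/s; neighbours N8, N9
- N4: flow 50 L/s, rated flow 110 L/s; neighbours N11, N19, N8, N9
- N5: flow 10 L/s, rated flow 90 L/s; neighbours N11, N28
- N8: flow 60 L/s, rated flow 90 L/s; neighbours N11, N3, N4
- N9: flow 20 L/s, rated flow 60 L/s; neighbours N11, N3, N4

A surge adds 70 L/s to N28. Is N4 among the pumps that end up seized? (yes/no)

Round 1 — N28 at 200 > 160. N28 seizes.
  N28 sheds 200 L/s to N11, N5: 100 each.
    N11: 90+100 = 190 > 160
    N5: 10+100 = 110 > 90
Round 2 — N11, N5 seize.
  N11 sheds 190 L/s to N19, N4, N8, N9: 47 each (2 lost).
    N19: 10+47 = 57 ≤ 100
    N4: 50+47 = 97 ≤ 110
    N8: 60+47 = 107 > 90
    N9: 20+47 = 67 > 60
  N5 sheds 110 L/s: no online neighbours, lost.
Round 3 — N8, N9 seize.
  N8 sheds 107 L/s to N3, N4: 53 each (1 lost).
    N3: 20+53 = 73 > 70
    N4: 97+53 = 150 > 110
  N9 sheds 67 L/s to N3, N4: 33 each (1 lost).
    N3: 73+33 = 106 > 70
    N4: 150+33 = 183 > 110
Round 4 — N3, N4 seize.
  N3 sheds 106 L/s: no online neighbours, lost.
  N4 sheds 183 L/s to N19: 183 each.
    N19: 57+183 = 240 > 100
Round 5 — N19 seizes.
  N19 sheds 240 L/s: no online neighbours, lost.
No further seizures.

yes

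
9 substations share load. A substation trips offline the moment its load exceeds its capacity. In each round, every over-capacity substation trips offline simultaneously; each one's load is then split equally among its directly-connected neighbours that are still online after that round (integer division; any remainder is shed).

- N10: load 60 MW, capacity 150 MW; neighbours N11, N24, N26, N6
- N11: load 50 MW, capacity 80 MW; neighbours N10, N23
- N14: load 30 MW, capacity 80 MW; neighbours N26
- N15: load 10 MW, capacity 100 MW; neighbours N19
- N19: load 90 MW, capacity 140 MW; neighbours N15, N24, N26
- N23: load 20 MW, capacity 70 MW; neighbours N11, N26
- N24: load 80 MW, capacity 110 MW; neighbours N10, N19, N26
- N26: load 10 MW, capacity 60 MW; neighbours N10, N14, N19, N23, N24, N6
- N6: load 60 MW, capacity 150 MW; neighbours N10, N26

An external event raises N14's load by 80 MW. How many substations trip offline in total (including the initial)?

2

Round 1 — N14 at 110 > 80. N14 trips offline.
  N14 sheds 110 MW to N26: 110 each.
    N26: 10+110 = 120 > 60
Round 2 — N26 trips offline.
  N26 sheds 120 MW to N10, N19, N23, N24, N6: 24 each.
    N10: 60+24 = 84 ≤ 150
    N19: 90+24 = 114 ≤ 140
    N23: 20+24 = 44 ≤ 70
    N24: 80+24 = 104 ≤ 110
    N6: 60+24 = 84 ≤ 150
No further trips.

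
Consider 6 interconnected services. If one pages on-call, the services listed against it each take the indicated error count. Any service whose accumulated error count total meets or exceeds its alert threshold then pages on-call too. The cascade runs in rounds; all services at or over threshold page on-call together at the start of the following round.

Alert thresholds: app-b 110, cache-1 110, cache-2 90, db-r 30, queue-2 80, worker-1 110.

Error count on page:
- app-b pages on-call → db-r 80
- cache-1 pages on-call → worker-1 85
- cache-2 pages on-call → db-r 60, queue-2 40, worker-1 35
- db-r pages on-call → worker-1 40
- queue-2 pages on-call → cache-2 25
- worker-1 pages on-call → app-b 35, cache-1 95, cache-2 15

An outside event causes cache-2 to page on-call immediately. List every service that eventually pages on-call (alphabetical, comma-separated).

Round 1 — cache-2 pages on-call (initial).
  db-r: +60 → 60 ≥ 30
  queue-2: +40 → 40 < 80
  worker-1: +35 → 35 < 110
Round 2 — db-r pages on-call.
  worker-1: +40 → 75 < 110
No further pages.

cache-2, db-r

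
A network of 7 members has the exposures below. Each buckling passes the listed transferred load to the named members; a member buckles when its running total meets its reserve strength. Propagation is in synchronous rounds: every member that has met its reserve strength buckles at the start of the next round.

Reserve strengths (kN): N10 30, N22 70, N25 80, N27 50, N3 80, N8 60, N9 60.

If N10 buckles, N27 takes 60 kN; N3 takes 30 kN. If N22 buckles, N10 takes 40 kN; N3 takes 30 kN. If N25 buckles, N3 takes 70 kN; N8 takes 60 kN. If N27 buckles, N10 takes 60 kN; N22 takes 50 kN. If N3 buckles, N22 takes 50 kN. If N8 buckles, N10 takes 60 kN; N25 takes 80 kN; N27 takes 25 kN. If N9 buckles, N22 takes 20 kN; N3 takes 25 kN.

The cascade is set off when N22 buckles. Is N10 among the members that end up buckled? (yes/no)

Round 1 — N22 buckles (initial).
  N10: +40 → 40 ≥ 30
  N3: +30 → 30 < 80
Round 2 — N10 buckles.
  N27: +60 → 60 ≥ 50
  N3: +30 → 60 < 80
Round 3 — N27 buckles.
No further bucklings.

yes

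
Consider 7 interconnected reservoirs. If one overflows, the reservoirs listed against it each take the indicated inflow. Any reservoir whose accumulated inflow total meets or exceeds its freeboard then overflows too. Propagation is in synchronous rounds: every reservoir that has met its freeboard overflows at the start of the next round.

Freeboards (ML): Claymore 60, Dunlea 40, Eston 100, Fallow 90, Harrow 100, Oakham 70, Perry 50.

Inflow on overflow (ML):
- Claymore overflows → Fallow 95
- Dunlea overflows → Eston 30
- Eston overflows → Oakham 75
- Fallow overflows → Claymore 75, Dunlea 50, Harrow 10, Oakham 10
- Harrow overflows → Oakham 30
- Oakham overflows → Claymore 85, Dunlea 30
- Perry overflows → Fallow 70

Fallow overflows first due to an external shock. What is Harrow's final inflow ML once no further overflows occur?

Round 1 — Fallow overflows (initial).
  Claymore: +75 → 75 ≥ 60
  Dunlea: +50 → 50 ≥ 40
  Harrow: +10 → 10 < 100
  Oakham: +10 → 10 < 70
Round 2 — Claymore, Dunlea overflow.
  Eston: +30 → 30 < 100
No further overflows.

10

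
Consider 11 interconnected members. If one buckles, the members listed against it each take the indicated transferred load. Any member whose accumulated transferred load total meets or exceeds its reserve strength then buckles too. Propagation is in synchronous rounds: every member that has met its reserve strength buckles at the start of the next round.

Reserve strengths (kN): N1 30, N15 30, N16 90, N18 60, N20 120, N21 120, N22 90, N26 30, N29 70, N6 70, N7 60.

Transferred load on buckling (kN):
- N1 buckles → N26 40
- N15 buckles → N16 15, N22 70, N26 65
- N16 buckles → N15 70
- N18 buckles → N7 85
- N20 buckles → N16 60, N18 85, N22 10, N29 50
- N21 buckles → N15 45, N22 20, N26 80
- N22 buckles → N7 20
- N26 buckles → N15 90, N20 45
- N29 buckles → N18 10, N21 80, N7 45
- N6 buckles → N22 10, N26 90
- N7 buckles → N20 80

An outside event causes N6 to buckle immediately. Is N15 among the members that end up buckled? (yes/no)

Round 1 — N6 buckles (initial).
  N22: +10 → 10 < 90
  N26: +90 → 90 ≥ 30
Round 2 — N26 buckles.
  N15: +90 → 90 ≥ 30
  N20: +45 → 45 < 120
Round 3 — N15 buckles.
  N16: +15 → 15 < 90
  N22: +70 → 80 < 90
No further bucklings.

yes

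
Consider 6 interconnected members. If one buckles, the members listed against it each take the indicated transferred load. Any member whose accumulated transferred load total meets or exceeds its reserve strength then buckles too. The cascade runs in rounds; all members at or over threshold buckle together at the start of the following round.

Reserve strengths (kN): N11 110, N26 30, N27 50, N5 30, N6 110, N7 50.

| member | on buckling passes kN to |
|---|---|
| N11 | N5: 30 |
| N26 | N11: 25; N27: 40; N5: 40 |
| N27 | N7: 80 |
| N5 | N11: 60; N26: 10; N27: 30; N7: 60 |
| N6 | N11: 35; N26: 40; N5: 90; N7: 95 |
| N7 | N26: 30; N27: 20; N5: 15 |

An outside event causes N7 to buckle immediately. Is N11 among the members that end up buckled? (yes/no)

Round 1 — N7 buckles (initial).
  N26: +30 → 30 ≥ 30
  N27: +20 → 20 < 50
  N5: +15 → 15 < 30
Round 2 — N26 buckles.
  N11: +25 → 25 < 110
  N27: +40 → 60 ≥ 50
  N5: +40 → 55 ≥ 30
Round 3 — N27, N5 buckle.
  N11: +60 → 85 < 110
No further bucklings.

no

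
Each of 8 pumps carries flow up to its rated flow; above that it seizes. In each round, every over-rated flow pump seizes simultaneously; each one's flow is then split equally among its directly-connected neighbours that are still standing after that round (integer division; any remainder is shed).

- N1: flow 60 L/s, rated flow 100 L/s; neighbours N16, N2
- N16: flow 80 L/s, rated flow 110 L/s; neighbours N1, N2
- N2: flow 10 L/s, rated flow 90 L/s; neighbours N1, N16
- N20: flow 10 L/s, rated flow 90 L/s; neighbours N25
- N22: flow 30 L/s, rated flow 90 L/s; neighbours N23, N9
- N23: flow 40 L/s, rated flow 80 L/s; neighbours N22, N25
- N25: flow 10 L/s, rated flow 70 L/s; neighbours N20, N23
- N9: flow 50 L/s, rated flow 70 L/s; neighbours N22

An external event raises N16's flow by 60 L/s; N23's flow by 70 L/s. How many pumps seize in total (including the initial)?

Round 1 — N16 at 140 > 110; N23 at 110 > 80. N16, N23 seize.
  N16 sheds 140 L/s to N1, N2: 70 each.
    N1: 60+70 = 130 > 100
    N2: 10+70 = 80 ≤ 90
  N23 sheds 110 L/s to N22, N25: 55 each.
    N22: 30+55 = 85 ≤ 90
    N25: 10+55 = 65 ≤ 70
Round 2 — N1 seizes.
  N1 sheds 130 L/s to N2: 130 each.
    N2: 80+130 = 210 > 90
Round 3 — N2 seizes.
  N2 sheds 210 L/s: no online neighbours, lost.
No further seizures.

4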